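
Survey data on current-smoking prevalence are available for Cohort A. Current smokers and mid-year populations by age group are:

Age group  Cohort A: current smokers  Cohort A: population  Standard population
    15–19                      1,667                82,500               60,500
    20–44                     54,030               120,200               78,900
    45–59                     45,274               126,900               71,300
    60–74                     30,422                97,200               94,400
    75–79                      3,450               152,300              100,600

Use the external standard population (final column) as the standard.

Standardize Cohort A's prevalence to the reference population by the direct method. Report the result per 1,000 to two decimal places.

Age-specific rates per 1,000 for Cohort A: 20.206, 449.501, 356.769, 312.984, 22.653.
Standard total = 405,700; weights = 0.1491, 0.1945, 0.1757, 0.2327, 0.2480.
Standardized rate: 0.1491×20.206 + 0.1945×449.501 + 0.1757×356.769 + 0.2327×312.984 + 0.2480×22.653 = 231.5756 per 1,000.

231.58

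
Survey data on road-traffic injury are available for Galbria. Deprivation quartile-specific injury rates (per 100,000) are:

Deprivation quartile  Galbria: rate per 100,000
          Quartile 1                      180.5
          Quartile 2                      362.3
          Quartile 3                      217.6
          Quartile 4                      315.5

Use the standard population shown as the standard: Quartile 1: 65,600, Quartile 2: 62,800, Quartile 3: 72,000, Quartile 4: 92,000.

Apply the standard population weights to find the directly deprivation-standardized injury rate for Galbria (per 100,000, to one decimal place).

271.2

Standard total = 292,400; weights = 0.2244, 0.2148, 0.2462, 0.3146.
Standardized rate: 0.2244×180.5 + 0.2148×362.3 + 0.2462×217.6 + 0.3146×315.5 = 271.1575 per 100,000.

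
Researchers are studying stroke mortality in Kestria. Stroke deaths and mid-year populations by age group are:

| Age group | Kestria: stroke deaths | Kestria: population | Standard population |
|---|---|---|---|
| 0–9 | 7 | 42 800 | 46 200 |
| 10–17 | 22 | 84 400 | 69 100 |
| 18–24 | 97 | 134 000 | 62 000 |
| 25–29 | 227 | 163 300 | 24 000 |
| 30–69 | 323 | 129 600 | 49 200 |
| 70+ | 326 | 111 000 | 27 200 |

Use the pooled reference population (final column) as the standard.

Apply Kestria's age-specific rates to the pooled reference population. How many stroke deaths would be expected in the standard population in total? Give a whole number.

Age-specific rates per 100 000 for Kestria: 16.36, 26.07, 72.39, 139.01, 249.23, 293.69.
Expected stroke deaths = Σ (standard pop × age-specific rate ÷ 100 000)
= 46 200×16.36/100 000 + 69 100×26.07/100 000 + 62 000×72.39/100 000 + 24 000×139.01/100 000 + 49 200×249.23/100 000 + 27 200×293.69/100 000
= 7.56 + 18.01 + 44.88 + 33.36 + 122.62 + 79.88 = 306.32.

306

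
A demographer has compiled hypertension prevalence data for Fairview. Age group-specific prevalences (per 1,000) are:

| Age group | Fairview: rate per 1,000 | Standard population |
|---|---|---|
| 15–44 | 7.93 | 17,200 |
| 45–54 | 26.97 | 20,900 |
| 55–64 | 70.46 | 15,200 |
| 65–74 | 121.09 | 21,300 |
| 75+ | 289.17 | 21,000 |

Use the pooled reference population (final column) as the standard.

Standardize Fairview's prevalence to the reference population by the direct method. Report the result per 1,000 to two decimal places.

109.03

Standard total = 95,600; weights = 0.1799, 0.2186, 0.1590, 0.2228, 0.2197.
Standardized rate: 0.1799×7.93 + 0.2186×26.97 + 0.1590×70.46 + 0.2228×121.09 + 0.2197×289.17 = 109.0256 per 1,000.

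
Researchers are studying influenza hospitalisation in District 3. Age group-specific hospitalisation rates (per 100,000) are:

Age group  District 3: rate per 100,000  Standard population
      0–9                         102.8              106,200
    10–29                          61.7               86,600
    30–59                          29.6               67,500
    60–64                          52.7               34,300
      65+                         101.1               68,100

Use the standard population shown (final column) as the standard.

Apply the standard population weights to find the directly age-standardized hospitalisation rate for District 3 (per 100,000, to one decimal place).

Standard total = 362,700; weights = 0.2928, 0.2388, 0.1861, 0.0946, 0.1878.
Standardized rate: 0.2928×102.8 + 0.2388×61.7 + 0.1861×29.6 + 0.0946×52.7 + 0.1878×101.1 = 74.3069 per 100,000.

74.3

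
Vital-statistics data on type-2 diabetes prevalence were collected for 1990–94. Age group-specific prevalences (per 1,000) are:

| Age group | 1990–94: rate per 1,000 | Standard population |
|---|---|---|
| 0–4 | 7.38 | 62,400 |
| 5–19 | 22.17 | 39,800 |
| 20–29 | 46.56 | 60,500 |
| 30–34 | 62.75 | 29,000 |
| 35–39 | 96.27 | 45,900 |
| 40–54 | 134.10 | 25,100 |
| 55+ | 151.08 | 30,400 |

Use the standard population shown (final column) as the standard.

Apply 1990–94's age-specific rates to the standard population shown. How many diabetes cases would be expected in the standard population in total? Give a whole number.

Expected diabetes cases = Σ (standard pop × age-specific rate ÷ 1,000)
= 62,400×7.38/1,000 + 39,800×22.17/1,000 + 60,500×46.56/1,000 + 29,000×62.75/1,000 + 45,900×96.27/1,000 + 25,100×134.10/1,000 + 30,400×151.08/1,000
= 460.51 + 882.37 + 2816.88 + 1819.75 + 4418.79 + 3365.91 + 4592.83 = 18357.04.

18357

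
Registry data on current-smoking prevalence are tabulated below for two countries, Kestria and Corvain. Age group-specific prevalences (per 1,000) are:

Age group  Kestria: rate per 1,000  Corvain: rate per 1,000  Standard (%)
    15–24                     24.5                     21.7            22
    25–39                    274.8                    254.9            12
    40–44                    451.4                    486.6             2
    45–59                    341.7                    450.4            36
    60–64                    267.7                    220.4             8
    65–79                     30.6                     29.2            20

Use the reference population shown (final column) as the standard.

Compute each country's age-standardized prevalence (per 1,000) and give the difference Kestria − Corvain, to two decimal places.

-32.77

Standard weights: 0.22, 0.12, 0.02, 0.36, 0.08, 0.20.
Kestria: 0.2200×24.5 + 0.1200×274.8 + 0.0200×451.4 + 0.3600×341.7 + 0.0800×267.7 + 0.2000×30.6 = 197.9420 per 1,000.
Corvain: 0.2200×21.7 + 0.1200×254.9 + 0.0200×486.6 + 0.3600×450.4 + 0.0800×220.4 + 0.2000×29.2 = 230.7100 per 1,000.
Difference = 197.9420 − 230.7100 = -32.7680.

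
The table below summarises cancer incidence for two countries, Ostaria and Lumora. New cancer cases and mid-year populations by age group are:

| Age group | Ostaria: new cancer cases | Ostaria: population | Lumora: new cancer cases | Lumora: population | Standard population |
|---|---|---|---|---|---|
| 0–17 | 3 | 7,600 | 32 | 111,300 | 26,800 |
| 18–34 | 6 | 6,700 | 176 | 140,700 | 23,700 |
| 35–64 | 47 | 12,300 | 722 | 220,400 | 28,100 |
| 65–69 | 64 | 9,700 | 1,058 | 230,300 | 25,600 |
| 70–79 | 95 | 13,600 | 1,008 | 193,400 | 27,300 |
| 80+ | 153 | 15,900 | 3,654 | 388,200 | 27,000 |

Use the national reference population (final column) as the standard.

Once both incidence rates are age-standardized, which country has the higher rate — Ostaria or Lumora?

Ostaria

Age-specific rates per 100,000 for Ostaria: 39.47, 89.55, 382.11, 659.79, 698.53, 962.26.
For Lumora: 28.75, 125.09, 327.59, 459.40, 521.20, 941.27.
Standard total = 158,500; weights = 0.1691, 0.1495, 0.1773, 0.1615, 0.1722, 0.1703.
Ostaria: 0.1691×39.47 + 0.1495×89.55 + 0.1773×382.11 + 0.1615×659.79 + 0.1722×698.53 + 0.1703×962.26 = 478.6081 per 100,000.
Lumora: 0.1691×28.75 + 0.1495×125.09 + 0.1773×327.59 + 0.1615×459.40 + 0.1722×521.20 + 0.1703×941.27 = 405.9554 per 100,000.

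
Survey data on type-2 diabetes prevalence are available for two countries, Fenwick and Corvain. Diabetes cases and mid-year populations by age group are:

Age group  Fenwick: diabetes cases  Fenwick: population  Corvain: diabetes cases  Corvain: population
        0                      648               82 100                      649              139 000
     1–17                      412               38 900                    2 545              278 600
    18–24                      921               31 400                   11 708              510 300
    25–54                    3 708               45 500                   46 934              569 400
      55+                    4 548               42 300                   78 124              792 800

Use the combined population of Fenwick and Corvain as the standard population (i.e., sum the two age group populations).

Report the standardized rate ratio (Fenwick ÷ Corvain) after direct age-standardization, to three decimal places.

Age-specific rates per 1 000 for Fenwick: 7.893, 10.591, 29.331, 81.495, 107.518.
For Corvain: 4.669, 9.135, 22.943, 82.427, 98.542.
Combined standard total = 2 530 300; weights = 0.0874, 0.1255, 0.2141, 0.2430, 0.3300.
Fenwick: 0.0874×7.893 + 0.1255×10.591 + 0.2141×29.331 + 0.2430×81.495 + 0.3300×107.518 = 63.5875 per 1 000.
Corvain: 0.0874×4.669 + 0.1255×9.135 + 0.2141×22.943 + 0.2430×82.427 + 0.3300×98.542 = 59.0198 per 1 000.
Ratio = 63.5875 ÷ 59.0198 = 1.07739.

1.077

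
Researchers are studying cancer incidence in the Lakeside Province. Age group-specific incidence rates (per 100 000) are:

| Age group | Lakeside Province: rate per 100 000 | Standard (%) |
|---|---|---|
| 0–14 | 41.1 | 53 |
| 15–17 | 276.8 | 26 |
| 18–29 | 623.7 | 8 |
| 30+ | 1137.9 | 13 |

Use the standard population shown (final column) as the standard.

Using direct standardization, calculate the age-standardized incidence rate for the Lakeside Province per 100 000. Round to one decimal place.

Standard weights: 0.53, 0.26, 0.08, 0.13.
Standardized rate: 0.5300×41.1 + 0.2600×276.8 + 0.0800×623.7 + 0.1300×1137.9 = 291.5740 per 100 000.

291.6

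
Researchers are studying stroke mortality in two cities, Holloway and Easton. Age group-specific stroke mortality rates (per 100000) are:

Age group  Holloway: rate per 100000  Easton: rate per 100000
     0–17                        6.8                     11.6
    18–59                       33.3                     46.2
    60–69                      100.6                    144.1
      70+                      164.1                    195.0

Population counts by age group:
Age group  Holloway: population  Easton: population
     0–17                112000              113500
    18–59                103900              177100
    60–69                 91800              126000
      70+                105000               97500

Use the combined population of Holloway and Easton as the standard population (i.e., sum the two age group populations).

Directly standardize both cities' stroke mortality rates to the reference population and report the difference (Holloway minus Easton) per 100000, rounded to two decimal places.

-22.05

Combined standard total = 926800; weights = 0.2433, 0.3032, 0.2350, 0.2185.
Holloway: 0.2433×6.8 + 0.3032×33.3 + 0.2350×100.6 + 0.2185×164.1 = 71.2469 per 100000.
Easton: 0.2433×11.6 + 0.3032×46.2 + 0.2350×144.1 + 0.2185×195.0 = 93.3000 per 100000.
Difference = 71.2469 − 93.3000 = -22.0531.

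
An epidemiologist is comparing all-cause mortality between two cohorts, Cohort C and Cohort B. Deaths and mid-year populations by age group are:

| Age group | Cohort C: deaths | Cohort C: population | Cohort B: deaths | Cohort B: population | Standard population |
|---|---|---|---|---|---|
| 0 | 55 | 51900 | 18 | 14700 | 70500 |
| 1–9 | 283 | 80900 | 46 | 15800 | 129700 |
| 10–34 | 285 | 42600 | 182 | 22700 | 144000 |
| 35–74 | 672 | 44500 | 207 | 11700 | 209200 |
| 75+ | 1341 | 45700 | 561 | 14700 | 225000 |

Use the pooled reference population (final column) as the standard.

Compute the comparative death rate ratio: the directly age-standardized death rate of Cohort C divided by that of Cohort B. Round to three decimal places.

0.809

Age-specific rates per 1000 for Cohort C: 1.060, 3.498, 6.690, 15.101, 29.344.
For Cohort B: 1.224, 2.911, 8.018, 17.692, 38.163.
Standard total = 778400; weights = 0.0906, 0.1666, 0.1850, 0.2688, 0.2891.
Cohort C: 0.0906×1.060 + 0.1666×3.498 + 0.1850×6.690 + 0.2688×15.101 + 0.2891×29.344 = 14.4569 per 1000.
Cohort B: 0.0906×1.224 + 0.1666×2.911 + 0.1850×8.018 + 0.2688×17.692 + 0.2891×38.163 = 17.8654 per 1000.
Ratio = 14.4569 ÷ 17.8654 = 0.80921.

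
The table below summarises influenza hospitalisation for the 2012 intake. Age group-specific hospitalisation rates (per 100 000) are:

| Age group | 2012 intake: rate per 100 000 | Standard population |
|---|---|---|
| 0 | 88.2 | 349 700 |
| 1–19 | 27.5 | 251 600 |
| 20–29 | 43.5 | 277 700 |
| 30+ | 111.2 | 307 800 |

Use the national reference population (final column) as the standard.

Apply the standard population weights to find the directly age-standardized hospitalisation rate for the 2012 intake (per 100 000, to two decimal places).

70.84

Standard total = 1 186 800; weights = 0.2947, 0.2120, 0.2340, 0.2594.
Standardized rate: 0.2947×88.2 + 0.2120×27.5 + 0.2340×43.5 + 0.2594×111.2 = 70.8374 per 100 000.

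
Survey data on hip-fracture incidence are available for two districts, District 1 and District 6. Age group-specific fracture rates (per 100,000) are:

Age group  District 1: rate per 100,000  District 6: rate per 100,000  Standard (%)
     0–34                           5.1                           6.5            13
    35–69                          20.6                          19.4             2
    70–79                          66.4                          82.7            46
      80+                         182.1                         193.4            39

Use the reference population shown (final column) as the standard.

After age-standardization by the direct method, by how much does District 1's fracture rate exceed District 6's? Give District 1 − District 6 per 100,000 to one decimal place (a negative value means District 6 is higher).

Standard weights: 0.13, 0.02, 0.46, 0.39.
District 1: 0.1300×5.1 + 0.0200×20.6 + 0.4600×66.4 + 0.3900×182.1 = 102.6380 per 100,000.
District 6: 0.1300×6.5 + 0.0200×19.4 + 0.4600×82.7 + 0.3900×193.4 = 114.7010 per 100,000.
Difference = 102.6380 − 114.7010 = -12.0630.

-12.1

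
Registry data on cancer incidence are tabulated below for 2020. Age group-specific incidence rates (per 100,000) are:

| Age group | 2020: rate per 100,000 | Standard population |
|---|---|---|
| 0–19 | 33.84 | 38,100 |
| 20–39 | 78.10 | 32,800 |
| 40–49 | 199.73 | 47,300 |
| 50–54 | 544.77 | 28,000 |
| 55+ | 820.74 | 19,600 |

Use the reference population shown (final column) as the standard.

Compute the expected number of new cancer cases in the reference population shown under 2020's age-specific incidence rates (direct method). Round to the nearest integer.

446

Expected new cancer cases = Σ (standard pop × age-specific rate ÷ 100,000)
= 38,100×33.84/100,000 + 32,800×78.10/100,000 + 47,300×199.73/100,000 + 28,000×544.77/100,000 + 19,600×820.74/100,000
= 12.89 + 25.62 + 94.47 + 152.54 + 160.87 = 446.38.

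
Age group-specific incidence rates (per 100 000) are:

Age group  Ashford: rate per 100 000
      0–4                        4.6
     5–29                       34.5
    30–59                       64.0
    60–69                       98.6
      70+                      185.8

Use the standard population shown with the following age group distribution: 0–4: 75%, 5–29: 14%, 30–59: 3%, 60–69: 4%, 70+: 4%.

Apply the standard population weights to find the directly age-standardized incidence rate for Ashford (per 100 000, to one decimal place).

Standard weights: 0.75, 0.14, 0.03, 0.04, 0.04.
Standardized rate: 0.7500×4.6 + 0.1400×34.5 + 0.0300×64.0 + 0.0400×98.6 + 0.0400×185.8 = 21.5760 per 100 000.

21.6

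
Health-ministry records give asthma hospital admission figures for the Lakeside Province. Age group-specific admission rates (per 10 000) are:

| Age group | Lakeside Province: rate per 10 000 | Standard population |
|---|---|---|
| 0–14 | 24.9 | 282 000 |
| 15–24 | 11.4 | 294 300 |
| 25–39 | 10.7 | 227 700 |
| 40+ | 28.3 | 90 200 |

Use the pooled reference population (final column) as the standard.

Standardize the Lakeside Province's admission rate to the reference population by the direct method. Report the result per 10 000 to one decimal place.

17.2

Standard total = 894 200; weights = 0.3154, 0.3291, 0.2546, 0.1009.
Standardized rate: 0.3154×24.9 + 0.3291×11.4 + 0.2546×10.7 + 0.1009×28.3 = 17.1839 per 10 000.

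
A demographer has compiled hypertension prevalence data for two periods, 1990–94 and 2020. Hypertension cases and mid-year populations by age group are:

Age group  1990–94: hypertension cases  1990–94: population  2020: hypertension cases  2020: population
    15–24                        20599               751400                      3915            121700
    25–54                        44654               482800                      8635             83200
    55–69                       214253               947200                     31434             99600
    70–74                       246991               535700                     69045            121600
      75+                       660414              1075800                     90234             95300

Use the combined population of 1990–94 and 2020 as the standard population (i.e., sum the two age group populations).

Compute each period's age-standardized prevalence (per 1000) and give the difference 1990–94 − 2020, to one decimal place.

-130.8

Age-specific rates per 1000 for 1990–94: 27.414, 92.490, 226.196, 461.062, 613.882.
For 2020: 32.169, 103.786, 315.602, 567.804, 946.842.
Combined standard total = 4314300; weights = 0.2024, 0.1312, 0.2426, 0.1524, 0.2714.
1990–94: 0.2024×27.414 + 0.1312×92.490 + 0.2426×226.196 + 0.1524×461.062 + 0.2714×613.882 = 309.4453 per 1000.
2020: 0.2024×32.169 + 0.1312×103.786 + 0.2426×315.602 + 0.1524×567.804 + 0.2714×946.842 = 440.2259 per 1000.
Difference = 309.4453 − 440.2259 = -130.7806.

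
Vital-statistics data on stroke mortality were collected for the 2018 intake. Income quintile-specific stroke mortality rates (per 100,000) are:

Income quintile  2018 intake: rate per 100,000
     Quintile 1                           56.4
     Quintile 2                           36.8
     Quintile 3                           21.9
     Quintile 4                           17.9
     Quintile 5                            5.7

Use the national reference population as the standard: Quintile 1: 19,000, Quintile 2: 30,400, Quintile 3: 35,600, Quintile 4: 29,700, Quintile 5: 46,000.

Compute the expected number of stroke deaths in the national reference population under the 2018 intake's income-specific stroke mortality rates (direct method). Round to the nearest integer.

Expected stroke deaths = Σ (standard pop × income-specific rate ÷ 100,000)
= 19,000×56.4/100,000 + 30,400×36.8/100,000 + 35,600×21.9/100,000 + 29,700×17.9/100,000 + 46,000×5.7/100,000
= 10.72 + 11.19 + 7.80 + 5.32 + 2.62 = 37.64.

38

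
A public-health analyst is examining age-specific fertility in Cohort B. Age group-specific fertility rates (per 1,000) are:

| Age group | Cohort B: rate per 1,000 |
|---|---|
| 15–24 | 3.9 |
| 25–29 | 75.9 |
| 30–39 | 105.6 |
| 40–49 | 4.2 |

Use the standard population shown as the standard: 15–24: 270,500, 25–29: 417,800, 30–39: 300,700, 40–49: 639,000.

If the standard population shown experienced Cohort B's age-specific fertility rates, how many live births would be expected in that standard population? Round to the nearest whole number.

Expected live births = Σ (standard pop × age-specific rate ÷ 1,000)
= 270,500×3.9/1,000 + 417,800×75.9/1,000 + 300,700×105.6/1,000 + 639,000×4.2/1,000
= 1054.95 + 31711.02 + 31753.92 + 2683.80 = 67203.69.

67204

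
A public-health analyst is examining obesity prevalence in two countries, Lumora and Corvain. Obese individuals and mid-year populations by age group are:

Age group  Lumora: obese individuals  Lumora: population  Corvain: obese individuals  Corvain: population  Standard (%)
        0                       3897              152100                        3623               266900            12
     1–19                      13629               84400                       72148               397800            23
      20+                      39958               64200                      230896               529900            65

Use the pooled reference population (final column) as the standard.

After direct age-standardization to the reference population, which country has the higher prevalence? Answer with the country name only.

Age-specific rates per 1000 for Lumora: 25.621, 161.481, 622.399.
For Corvain: 13.574, 181.368, 435.735.
Standard weights: 0.12, 0.23, 0.65.
Lumora: 0.1200×25.621 + 0.2300×161.481 + 0.6500×622.399 = 444.7744 per 1000.
Corvain: 0.1200×13.574 + 0.2300×181.368 + 0.6500×435.735 = 326.5712 per 1000.
The crude rates (191.17 vs 256.71) would put Corvain higher, but that reflects its age composition; once standardized to a common age structure, Lumora has the higher underlying rate.

Lumora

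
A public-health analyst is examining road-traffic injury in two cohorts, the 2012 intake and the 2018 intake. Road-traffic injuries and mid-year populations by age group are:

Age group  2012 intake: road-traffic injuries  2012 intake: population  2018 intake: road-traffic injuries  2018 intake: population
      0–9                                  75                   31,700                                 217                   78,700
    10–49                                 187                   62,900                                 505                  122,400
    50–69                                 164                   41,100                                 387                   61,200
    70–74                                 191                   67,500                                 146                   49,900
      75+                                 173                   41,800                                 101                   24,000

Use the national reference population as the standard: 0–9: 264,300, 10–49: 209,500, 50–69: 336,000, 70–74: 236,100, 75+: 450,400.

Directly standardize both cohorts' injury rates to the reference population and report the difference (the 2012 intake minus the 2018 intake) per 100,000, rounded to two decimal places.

Age-specific rates per 100,000 for the 2012 intake: 236.59, 297.30, 399.03, 282.96, 413.88.
For the 2018 intake: 275.73, 412.58, 632.35, 292.59, 420.83.
Standard total = 1,496,300; weights = 0.1766, 0.1400, 0.2246, 0.1578, 0.3010.
The 2012 intake: 0.1766×236.59 + 0.1400×297.30 + 0.2246×399.03 + 0.1578×282.96 + 0.3010×413.88 = 342.2478 per 100,000.
The 2018 intake: 0.1766×275.73 + 0.1400×412.58 + 0.2246×632.35 + 0.1578×292.59 + 0.3010×420.83 = 421.3091 per 100,000.
Difference = 342.2478 − 421.3091 = -79.0612.

-79.06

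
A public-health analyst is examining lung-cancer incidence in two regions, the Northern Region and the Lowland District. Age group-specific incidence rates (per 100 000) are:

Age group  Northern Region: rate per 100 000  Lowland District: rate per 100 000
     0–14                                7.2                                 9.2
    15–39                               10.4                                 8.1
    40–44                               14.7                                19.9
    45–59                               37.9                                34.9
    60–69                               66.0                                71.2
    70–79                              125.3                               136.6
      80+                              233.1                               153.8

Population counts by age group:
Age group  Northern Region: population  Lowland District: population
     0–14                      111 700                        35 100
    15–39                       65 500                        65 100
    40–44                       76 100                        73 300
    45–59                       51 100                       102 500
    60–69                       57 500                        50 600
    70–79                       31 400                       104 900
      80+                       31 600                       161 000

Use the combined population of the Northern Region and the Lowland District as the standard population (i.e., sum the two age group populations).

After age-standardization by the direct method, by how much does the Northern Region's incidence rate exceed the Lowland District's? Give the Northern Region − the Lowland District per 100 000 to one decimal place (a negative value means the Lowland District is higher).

12.6

Combined standard total = 1 017 400; weights = 0.1443, 0.1284, 0.1468, 0.1510, 0.1063, 0.1340, 0.1893.
The Northern Region: 0.1443×7.2 + 0.1284×10.4 + 0.1468×14.7 + 0.1510×37.9 + 0.1063×66.0 + 0.1340×125.3 + 0.1893×233.1 = 78.1805 per 100 000.
The Lowland District: 0.1443×9.2 + 0.1284×8.1 + 0.1468×19.9 + 0.1510×34.9 + 0.1063×71.2 + 0.1340×136.6 + 0.1893×153.8 = 65.5389 per 100 000.
Difference = 78.1805 − 65.5389 = 12.6416.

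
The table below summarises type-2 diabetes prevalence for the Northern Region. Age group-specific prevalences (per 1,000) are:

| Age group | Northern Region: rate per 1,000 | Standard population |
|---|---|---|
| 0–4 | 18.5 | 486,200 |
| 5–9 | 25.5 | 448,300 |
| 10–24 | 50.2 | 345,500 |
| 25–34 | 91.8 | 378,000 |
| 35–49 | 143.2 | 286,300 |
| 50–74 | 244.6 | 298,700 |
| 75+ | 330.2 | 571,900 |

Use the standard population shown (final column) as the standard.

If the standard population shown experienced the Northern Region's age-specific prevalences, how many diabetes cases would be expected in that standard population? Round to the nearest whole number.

375372

Expected diabetes cases = Σ (standard pop × age-specific rate ÷ 1,000)
= 486,200×18.5/1,000 + 448,300×25.5/1,000 + 345,500×50.2/1,000 + 378,000×91.8/1,000 + 286,300×143.2/1,000 + 298,700×244.6/1,000 + 571,900×330.2/1,000
= 8994.70 + 11431.65 + 17344.10 + 34700.40 + 40998.16 + 73062.02 + 188841.38 = 375372.41.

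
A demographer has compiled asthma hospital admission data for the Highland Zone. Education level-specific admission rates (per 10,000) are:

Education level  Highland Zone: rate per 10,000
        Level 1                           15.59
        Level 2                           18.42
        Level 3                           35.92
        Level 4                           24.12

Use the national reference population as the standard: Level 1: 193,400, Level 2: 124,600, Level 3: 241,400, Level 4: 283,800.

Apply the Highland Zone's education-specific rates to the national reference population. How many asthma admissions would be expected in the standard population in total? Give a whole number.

2083

Expected asthma admissions = Σ (standard pop × education-specific rate ÷ 10,000)
= 193,400×15.59/10,000 + 124,600×18.42/10,000 + 241,400×35.92/10,000 + 283,800×24.12/10,000
= 301.51 + 229.51 + 867.11 + 684.53 = 2082.66.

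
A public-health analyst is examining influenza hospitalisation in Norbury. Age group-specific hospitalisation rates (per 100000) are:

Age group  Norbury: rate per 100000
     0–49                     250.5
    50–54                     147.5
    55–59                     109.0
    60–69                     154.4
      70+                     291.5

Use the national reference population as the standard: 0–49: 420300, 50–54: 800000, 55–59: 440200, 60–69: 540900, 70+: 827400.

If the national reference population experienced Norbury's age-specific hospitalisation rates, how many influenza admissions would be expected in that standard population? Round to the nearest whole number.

Expected influenza admissions = Σ (standard pop × age-specific rate ÷ 100000)
= 420300×250.5/100000 + 800000×147.5/100000 + 440200×109.0/100000 + 540900×154.4/100000 + 827400×291.5/100000
= 1052.85 + 1180.00 + 479.82 + 835.15 + 2411.87 = 5959.69.

5960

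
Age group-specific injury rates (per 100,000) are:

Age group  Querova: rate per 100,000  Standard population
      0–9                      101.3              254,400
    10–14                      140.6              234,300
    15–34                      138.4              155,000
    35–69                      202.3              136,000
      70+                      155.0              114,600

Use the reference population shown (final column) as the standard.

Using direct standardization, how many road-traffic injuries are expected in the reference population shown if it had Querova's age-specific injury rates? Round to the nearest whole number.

Expected road-traffic injuries = Σ (standard pop × age-specific rate ÷ 100,000)
= 254,400×101.3/100,000 + 234,300×140.6/100,000 + 155,000×138.4/100,000 + 136,000×202.3/100,000 + 114,600×155.0/100,000
= 257.71 + 329.43 + 214.52 + 275.13 + 177.63 = 1254.41.

1254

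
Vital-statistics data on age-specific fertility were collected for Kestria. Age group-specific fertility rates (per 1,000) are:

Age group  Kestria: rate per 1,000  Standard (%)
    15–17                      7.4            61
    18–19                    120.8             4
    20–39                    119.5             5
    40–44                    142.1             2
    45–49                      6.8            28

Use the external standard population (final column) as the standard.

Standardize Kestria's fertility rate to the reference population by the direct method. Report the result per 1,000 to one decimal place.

20.1

Standard weights: 0.61, 0.04, 0.05, 0.02, 0.28.
Standardized rate: 0.6100×7.4 + 0.0400×120.8 + 0.0500×119.5 + 0.0200×142.1 + 0.2800×6.8 = 20.0670 per 1,000.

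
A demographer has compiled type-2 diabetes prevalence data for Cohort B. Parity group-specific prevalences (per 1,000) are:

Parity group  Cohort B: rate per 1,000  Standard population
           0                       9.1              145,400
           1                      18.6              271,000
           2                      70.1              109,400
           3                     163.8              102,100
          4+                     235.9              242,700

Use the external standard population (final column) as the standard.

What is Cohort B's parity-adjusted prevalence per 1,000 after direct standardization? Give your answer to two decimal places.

Standard total = 870,600; weights = 0.1670, 0.3113, 0.1257, 0.1173, 0.2788.
Standardized rate: 0.1670×9.1 + 0.3113×18.6 + 0.1257×70.1 + 0.1173×163.8 + 0.2788×235.9 = 101.0907 per 1,000.

101.09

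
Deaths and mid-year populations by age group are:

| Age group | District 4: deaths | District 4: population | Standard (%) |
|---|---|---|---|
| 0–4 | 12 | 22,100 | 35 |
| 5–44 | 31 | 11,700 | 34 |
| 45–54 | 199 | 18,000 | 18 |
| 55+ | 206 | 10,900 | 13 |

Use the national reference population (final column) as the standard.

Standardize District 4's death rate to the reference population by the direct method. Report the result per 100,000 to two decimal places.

Age-specific rates per 100,000 for District 4: 54.30, 264.96, 1105.56, 1889.91.
Standard weights: 0.35, 0.34, 0.18, 0.13.
Standardized rate: 0.3500×54.30 + 0.3400×264.96 + 0.1800×1105.56 + 0.1300×1889.91 = 553.7781 per 100,000.

553.78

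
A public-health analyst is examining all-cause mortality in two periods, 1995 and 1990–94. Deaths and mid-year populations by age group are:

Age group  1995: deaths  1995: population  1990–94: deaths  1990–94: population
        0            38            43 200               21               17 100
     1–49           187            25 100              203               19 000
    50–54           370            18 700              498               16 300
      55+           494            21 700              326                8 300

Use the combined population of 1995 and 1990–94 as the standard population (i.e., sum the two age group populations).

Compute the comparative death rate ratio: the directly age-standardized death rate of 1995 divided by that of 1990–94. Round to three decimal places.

0.629

Age-specific rates per 100 000 for 1995: 87.96, 745.02, 1978.61, 2276.50.
For 1990–94: 122.81, 1068.42, 3055.21, 3927.71.
Combined standard total = 169 400; weights = 0.3560, 0.2603, 0.2066, 0.1771.
1995: 0.3560×87.96 + 0.2603×745.02 + 0.2066×1978.61 + 0.1771×2276.50 = 1037.2244 per 100 000.
1990–94: 0.3560×122.81 + 0.2603×1068.42 + 0.2066×3055.21 + 0.1771×3927.71 = 1648.6805 per 100 000.
Ratio = 1037.2244 ÷ 1648.6805 = 0.62912.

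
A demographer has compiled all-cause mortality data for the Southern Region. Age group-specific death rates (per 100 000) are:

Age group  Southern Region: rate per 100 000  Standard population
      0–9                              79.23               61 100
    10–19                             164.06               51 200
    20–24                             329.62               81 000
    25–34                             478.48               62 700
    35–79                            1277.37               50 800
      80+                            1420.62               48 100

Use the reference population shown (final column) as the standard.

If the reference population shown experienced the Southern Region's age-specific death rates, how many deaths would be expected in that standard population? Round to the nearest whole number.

2032

Expected deaths = Σ (standard pop × age-specific rate ÷ 100 000)
= 61 100×79.23/100 000 + 51 200×164.06/100 000 + 81 000×329.62/100 000 + 62 700×478.48/100 000 + 50 800×1277.37/100 000 + 48 100×1420.62/100 000
= 48.41 + 84.00 + 266.99 + 300.01 + 648.90 + 683.32 = 2031.63.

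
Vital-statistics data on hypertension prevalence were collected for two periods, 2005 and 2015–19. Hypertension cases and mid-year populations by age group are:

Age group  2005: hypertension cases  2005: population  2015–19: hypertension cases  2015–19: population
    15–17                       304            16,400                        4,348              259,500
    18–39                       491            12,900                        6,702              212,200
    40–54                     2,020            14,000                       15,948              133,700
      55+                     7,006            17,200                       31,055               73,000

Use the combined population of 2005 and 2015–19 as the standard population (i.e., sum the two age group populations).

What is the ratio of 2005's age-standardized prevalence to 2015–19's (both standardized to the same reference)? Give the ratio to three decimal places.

Age-specific rates per 1,000 for 2005: 18.537, 38.062, 144.286, 407.326.
For 2015–19: 16.755, 31.583, 119.282, 425.411.
Combined standard total = 738,900; weights = 0.3734, 0.3046, 0.1999, 0.1221.
2005: 0.3734×18.537 + 0.3046×38.062 + 0.1999×144.286 + 0.1221×407.326 = 97.0818 per 1,000.
2015–19: 0.3734×16.755 + 0.3046×31.583 + 0.1999×119.282 + 0.1221×425.411 = 91.6528 per 1,000.
Ratio = 97.0818 ÷ 91.6528 = 1.05924.

1.059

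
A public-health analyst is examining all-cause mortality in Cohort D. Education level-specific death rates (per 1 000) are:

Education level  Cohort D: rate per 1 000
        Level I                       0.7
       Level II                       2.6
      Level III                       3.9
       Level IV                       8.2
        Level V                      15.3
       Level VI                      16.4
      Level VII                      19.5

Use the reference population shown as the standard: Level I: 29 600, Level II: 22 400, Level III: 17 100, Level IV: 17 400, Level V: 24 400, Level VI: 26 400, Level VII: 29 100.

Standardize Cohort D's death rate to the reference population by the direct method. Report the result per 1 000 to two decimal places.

9.99

Standard total = 166 400; weights = 0.1779, 0.1346, 0.1028, 0.1046, 0.1466, 0.1587, 0.1749.
Standardized rate: 0.1779×0.7 + 0.1346×2.6 + 0.1028×3.9 + 0.1046×8.2 + 0.1466×15.3 + 0.1587×16.4 + 0.1749×19.5 = 9.9883 per 1 000.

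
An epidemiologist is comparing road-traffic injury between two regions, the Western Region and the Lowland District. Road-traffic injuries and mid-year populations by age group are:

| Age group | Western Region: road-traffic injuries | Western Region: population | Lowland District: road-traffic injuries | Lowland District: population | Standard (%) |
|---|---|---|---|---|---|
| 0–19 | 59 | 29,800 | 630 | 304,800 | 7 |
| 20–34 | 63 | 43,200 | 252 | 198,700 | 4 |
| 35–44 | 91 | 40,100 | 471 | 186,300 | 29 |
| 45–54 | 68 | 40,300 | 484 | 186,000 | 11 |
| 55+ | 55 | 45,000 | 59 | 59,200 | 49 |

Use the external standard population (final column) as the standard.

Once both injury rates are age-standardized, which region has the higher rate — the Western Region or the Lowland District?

Age-specific rates per 100,000 for the Western Region: 197.99, 145.83, 226.93, 168.73, 122.22.
For the Lowland District: 206.69, 126.82, 252.82, 260.22, 99.66.
Standard weights: 0.07, 0.04, 0.29, 0.11, 0.49.
The Western Region: 0.0700×197.99 + 0.0400×145.83 + 0.2900×226.93 + 0.1100×168.73 + 0.4900×122.22 = 163.9526 per 100,000.
The Lowland District: 0.0700×206.69 + 0.0400×126.82 + 0.2900×252.82 + 0.1100×260.22 + 0.4900×99.66 = 170.3168 per 100,000.

Lowland District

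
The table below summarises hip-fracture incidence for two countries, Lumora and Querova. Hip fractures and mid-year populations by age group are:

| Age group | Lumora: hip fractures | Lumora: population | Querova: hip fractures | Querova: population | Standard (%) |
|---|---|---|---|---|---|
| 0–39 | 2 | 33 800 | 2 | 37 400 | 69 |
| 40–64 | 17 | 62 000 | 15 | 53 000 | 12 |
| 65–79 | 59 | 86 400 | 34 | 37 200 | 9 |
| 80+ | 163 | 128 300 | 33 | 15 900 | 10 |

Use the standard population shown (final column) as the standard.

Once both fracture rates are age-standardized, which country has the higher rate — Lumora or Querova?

Querova

Age-specific rates per 100 000 for Lumora: 5.92, 27.42, 68.29, 127.05.
For Querova: 5.35, 28.30, 91.40, 207.55.
Standard weights: 0.69, 0.12, 0.09, 0.10.
Lumora: 0.6900×5.92 + 0.1200×27.42 + 0.0900×68.29 + 0.1000×127.05 = 26.2236 per 100 000.
Querova: 0.6900×5.35 + 0.1200×28.30 + 0.0900×91.40 + 0.1000×207.55 = 36.0666 per 100 000.
The crude rates (77.62 vs 58.54) would put Lumora higher, but that reflects its age composition; once standardized to a common age structure, Querova has the higher underlying rate.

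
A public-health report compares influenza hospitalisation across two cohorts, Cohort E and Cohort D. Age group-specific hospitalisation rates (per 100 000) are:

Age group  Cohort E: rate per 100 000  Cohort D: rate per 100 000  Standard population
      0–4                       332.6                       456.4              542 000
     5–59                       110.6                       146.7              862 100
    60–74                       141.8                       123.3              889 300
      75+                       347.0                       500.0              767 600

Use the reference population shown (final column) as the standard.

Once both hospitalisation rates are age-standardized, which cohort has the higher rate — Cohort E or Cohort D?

Cohort D

Standard total = 3 061 000; weights = 0.1771, 0.2816, 0.2905, 0.2508.
Cohort E: 0.1771×332.6 + 0.2816×110.6 + 0.2905×141.8 + 0.2508×347.0 = 218.2546 per 100 000.
Cohort D: 0.1771×456.4 + 0.2816×146.7 + 0.2905×123.3 + 0.2508×500.0 = 283.3354 per 100 000.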